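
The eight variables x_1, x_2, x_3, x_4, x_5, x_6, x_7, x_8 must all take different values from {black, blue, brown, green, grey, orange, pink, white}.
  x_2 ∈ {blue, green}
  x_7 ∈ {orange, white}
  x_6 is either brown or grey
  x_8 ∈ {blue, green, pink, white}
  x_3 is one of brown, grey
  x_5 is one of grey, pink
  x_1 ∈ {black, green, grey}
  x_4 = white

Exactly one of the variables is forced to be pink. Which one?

x_4 must be white (only option left). So x_7, x_8 can't be white.
x_7 has just one choice, so x_7 = orange.
Among the 6 still-open variables, black fits only x_1 (and all 6 values in {black, blue, brown, green, grey, pink} must be used), so x_1 = black.
x_3 and x_6 between them cover only {brown, grey} — a naked pair. Remove those values from x_5.
So pink goes to x_5.

x_5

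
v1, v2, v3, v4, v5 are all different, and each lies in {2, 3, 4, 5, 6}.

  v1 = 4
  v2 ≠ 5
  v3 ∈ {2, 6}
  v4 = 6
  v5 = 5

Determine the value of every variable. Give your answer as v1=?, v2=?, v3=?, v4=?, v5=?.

v1 must be 4 (only option left). So v2 can't be 4.
That leaves v4 = 6. Strike 6 from v2, v3.
v5 must be 5 (only option left).
v3 has just one choice, so v3 = 2. Strike 2 from v2.
v2's domain is down to {3}, so v2 = 3.

v1=4, v2=3, v3=2, v4=6, v5=5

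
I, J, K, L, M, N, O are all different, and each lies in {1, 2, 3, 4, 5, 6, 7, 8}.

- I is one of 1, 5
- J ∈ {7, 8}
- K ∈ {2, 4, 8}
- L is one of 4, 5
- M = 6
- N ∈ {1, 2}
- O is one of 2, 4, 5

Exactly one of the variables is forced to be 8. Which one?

K

M must be 6 (only option left).
The 6 still-open variables together cover exactly {1, 2, 4, 5, 7, 8} — 6 values for 6 variables — and 7 appears only in J's list, so J = 7.
The 5 still-open variables draw from only 5 values {1, 2, 4, 5, 8}, so each is used; only K can be 8, hence K = 8.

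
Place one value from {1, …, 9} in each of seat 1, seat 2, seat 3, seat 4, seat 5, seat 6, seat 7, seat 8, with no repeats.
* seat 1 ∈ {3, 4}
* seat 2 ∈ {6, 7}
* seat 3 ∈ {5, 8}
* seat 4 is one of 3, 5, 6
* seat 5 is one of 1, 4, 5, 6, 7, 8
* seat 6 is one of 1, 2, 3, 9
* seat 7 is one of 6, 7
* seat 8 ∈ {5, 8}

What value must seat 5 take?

1

seat 2 and seat 7 share exactly the 2 values {6, 7}; by pigeonhole those values go to them, so strike 6, 7 from seat 4, seat 5.
seat 3 and seat 8 share exactly the 2 values {5, 8}; by pigeonhole those values go to them, so strike 5, 8 from seat 4, seat 5.
That leaves seat 4 = 3. So seat 1, seat 6 can't be 3.
seat 1's domain is down to {4}, so seat 1 = 4. Remove 4 from seat 5.
So seat 5 = 1.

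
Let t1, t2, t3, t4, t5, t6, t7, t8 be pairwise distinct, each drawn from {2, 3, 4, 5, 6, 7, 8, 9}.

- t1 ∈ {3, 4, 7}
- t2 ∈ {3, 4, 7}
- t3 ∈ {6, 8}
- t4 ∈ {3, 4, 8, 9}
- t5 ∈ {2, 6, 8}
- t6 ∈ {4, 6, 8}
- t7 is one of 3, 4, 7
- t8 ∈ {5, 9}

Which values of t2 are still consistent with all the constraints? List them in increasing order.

3, 4, 7

Among the 8 variables, 2 fits only t5 (and all 8 values in {2, 3, 4, 5, 6, 7, 8, 9} must be used), so t5 = 2.
The 7 still-open variables together cover exactly {3, 4, 5, 6, 7, 8, 9} — 7 values for 7 variables — and 5 appears only in t8's list, so t8 = 5.
The 6 still-open variables together cover exactly {3, 4, 6, 7, 8, 9} — 6 values for 6 variables — and 9 appears only in t4's list, so t4 = 9.
The 3 variables t1, t2, t7 are confined to {3, 4, 7}, which locks those values in; drop them from t6.
No further eliminations apply; t2 can still be any of 3, 4, 7.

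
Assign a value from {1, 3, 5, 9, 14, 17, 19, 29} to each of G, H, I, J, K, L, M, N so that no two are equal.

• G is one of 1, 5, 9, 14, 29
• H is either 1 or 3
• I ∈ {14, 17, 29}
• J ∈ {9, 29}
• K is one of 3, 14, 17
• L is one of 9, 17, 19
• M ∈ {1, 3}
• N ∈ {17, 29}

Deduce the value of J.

Among the 8 variables, 5 fits only G (and all 8 values in {1, 3, 5, 9, 14, 17, 19, 29} must be used), so G = 5.
The 7 still-open variables draw from only 7 values {1, 3, 9, 14, 17, 19, 29}, so each is used; only L can be 19, hence L = 19.
Among the 6 still-open variables, 9 fits only J (and all 6 values in {1, 3, 9, 14, 17, 29} must be used), so J = 9.

9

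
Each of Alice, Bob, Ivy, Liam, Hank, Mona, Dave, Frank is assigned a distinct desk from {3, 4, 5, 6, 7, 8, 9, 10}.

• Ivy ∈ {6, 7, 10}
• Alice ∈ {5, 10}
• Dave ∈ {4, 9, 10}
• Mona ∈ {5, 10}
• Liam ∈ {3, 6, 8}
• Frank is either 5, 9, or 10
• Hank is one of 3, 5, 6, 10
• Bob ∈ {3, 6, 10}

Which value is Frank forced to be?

9

The 8 variables draw from only 8 values {3, 4, 5, 6, 7, 8, 9, 10}, so each is used; only Dave can be 4, hence Dave = 4.
The 7 still-open variables together cover exactly {3, 5, 6, 7, 8, 9, 10} — 7 values for 7 variables — and 7 appears only in Ivy's list, so Ivy = 7.
The 6 still-open variables draw from only 6 values {3, 5, 6, 8, 9, 10}, so each is used; only Liam can be 8, hence Liam = 8.
The 5 still-open variables draw from only 5 values {3, 5, 6, 9, 10}, so each is used; only Frank can be 9, hence Frank = 9.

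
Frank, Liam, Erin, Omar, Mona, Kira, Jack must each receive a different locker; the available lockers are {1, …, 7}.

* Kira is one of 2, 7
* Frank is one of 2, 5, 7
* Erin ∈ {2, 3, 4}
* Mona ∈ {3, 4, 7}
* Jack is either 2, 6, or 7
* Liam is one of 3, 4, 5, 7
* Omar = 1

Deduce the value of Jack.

Omar must be 1 (only option left).
The 6 still-open variables together cover exactly {2, 3, 4, 5, 6, 7} — 6 values for 6 variables — and 6 appears only in Jack's list, so Jack = 6.

6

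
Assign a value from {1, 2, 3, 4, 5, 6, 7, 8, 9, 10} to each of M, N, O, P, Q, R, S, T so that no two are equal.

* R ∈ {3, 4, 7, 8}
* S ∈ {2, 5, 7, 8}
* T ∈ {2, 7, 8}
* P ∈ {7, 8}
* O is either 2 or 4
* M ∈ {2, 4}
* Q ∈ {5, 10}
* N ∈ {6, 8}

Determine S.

5

Among the 8 variables, 3 fits only R (and all 8 values in {2, 3, 4, 5, 6, 7, 8, 10} must be used), so R = 3.
The 7 still-open variables draw from only 7 values {2, 4, 5, 6, 7, 8, 10}, so each is used; only N can be 6, hence N = 6.
The 6 still-open variables draw from only 6 values {2, 4, 5, 7, 8, 10}, so each is used; only Q can be 10, hence Q = 10.
The 5 still-open variables draw from only 5 values {2, 4, 5, 7, 8}, so each is used; only S can be 5, hence S = 5.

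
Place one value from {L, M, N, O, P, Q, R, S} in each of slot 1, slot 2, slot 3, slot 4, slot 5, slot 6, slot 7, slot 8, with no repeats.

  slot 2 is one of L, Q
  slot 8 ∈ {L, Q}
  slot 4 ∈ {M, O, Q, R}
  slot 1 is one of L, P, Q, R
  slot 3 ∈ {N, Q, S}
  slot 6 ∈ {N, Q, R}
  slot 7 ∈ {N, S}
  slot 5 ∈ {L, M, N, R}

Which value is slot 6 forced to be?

Among the 8 variables, O fits only slot 4 (and all 8 values in {L, M, N, O, P, Q, R, S} must be used), so slot 4 = O.
The 7 still-open variables draw from only 7 values {L, M, N, P, Q, R, S}, so each is used; only slot 5 can be M, hence slot 5 = M.
Among the 6 still-open variables, P fits only slot 1 (and all 6 values in {L, N, P, Q, R, S} must be used), so slot 1 = P.
The 5 still-open variables draw from only 5 values {L, N, Q, R, S}, so each is used; only slot 6 can be R, hence slot 6 = R.

R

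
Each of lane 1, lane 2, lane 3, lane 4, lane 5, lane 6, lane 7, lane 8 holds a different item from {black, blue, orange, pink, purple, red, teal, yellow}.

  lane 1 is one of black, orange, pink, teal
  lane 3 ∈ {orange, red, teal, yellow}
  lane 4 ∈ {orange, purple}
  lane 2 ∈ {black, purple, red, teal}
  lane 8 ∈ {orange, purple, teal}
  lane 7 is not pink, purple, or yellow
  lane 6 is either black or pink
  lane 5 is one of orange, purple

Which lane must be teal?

The 8 variables together cover exactly {black, blue, orange, pink, purple, red, teal, yellow} — 8 values for 8 variables — and blue appears only in lane 7's list, so lane 7 = blue.
Among the 7 still-open variables, yellow fits only lane 3 (and all 7 values in {black, orange, pink, purple, red, teal, yellow} must be used), so lane 3 = yellow.
The 6 still-open variables together cover exactly {black, orange, pink, purple, red, teal} — 6 values for 6 variables — and red appears only in lane 2's list, so lane 2 = red.
lane 4 and lane 5 between them cover only {orange, purple} — a naked pair. Remove those values from lane 1, lane 8.
So teal goes to lane 8.

lane 8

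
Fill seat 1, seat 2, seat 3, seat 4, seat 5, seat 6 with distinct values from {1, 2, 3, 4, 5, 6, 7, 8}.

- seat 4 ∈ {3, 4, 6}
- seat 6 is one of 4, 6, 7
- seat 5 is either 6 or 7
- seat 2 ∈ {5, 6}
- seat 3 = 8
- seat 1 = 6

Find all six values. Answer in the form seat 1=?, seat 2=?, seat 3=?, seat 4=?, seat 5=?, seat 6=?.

seat 1 has just one choice, so seat 1 = 6. Eliminate 6 elsewhere: seat 2, seat 4, seat 5, seat 6.
That leaves seat 2 = 5.
seat 3 has just one choice, so seat 3 = 8.
seat 5's domain is down to {7}, so seat 5 = 7. Remove 7 from seat 6.
seat 6 must be 4 (only option left). So seat 4 can't be 4.
seat 4's domain is down to {3}, so seat 4 = 3.

seat 1=6, seat 2=5, seat 3=8, seat 4=3, seat 5=7, seat 6=4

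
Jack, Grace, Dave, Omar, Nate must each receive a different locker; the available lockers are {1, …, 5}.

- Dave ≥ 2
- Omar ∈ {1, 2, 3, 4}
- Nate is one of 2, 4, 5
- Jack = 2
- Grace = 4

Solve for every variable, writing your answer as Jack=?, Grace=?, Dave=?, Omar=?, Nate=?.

Jack's domain is down to {2}, so Jack = 2. Eliminate 2 elsewhere: Dave, Omar, Nate.
Grace has just one choice, so Grace = 4. So Dave, Omar, Nate can't be 4.
That leaves Nate = 5. Eliminate 5 elsewhere: Dave.
That leaves Dave = 3. Eliminate 3 elsewhere: Omar.
Omar has just one choice, so Omar = 1.

Jack=2, Grace=4, Dave=3, Omar=1, Nate=5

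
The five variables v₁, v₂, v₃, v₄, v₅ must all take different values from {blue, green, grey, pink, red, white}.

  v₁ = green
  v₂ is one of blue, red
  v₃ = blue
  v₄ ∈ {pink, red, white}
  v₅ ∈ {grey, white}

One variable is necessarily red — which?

v₁'s domain is down to {green}, so v₁ = green.
v₃ must be blue (only option left). So v₂ can't be blue.
So red goes to v₂.

v₂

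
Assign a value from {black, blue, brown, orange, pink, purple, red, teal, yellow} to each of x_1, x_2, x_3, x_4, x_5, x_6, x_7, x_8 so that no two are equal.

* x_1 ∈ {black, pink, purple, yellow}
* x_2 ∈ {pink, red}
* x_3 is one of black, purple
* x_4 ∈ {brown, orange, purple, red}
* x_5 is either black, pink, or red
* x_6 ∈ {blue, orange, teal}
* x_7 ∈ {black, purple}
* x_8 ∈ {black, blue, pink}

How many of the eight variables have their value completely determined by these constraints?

2

x_3 and x_7 share exactly the 2 values {black, purple}; by pigeonhole those values go to them, so strike black, purple from x_1, x_4, x_5, x_8.
The 2 variables x_2 and x_5 are confined to {pink, red}, which locks those values in; drop them from x_1, x_4, x_8.
x_1 must be yellow (only option left).
x_8 has just one choice, so x_8 = blue. Strike blue from x_6.
Determined: x_1=yellow, x_8=blue. The other variables each still have more than one consistent value. That makes 2.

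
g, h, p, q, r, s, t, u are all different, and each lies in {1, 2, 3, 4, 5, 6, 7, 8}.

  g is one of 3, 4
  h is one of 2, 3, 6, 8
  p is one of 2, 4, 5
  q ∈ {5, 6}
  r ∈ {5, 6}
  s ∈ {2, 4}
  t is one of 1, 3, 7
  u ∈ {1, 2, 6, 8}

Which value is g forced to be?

The 8 variables draw from only 8 values {1, 2, 3, 4, 5, 6, 7, 8}, so each is used; only t can be 7, hence t = 7.
Among the 7 still-open variables, 1 fits only u (and all 7 values in {1, 2, 3, 4, 5, 6, 8} must be used), so u = 1.
The 6 still-open variables together cover exactly {2, 3, 4, 5, 6, 8} — 6 values for 6 variables — and 8 appears only in h's list, so h = 8.
The 5 still-open variables draw from only 5 values {2, 3, 4, 5, 6}, so each is used; only g can be 3, hence g = 3.

3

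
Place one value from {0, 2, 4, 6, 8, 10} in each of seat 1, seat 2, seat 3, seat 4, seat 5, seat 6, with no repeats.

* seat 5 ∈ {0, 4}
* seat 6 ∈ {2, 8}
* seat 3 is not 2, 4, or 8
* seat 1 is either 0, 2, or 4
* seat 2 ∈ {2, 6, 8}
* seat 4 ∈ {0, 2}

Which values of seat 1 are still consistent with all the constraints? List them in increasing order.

Among the 6 variables, 10 fits only seat 3 (and all 6 values in {0, 2, 4, 6, 8, 10} must be used), so seat 3 = 10.
The 5 still-open variables together cover exactly {0, 2, 4, 6, 8} — 5 values for 5 variables — and 6 appears only in seat 2's list, so seat 2 = 6.
Among the 4 still-open variables, 8 fits only seat 6 (and all 4 values in {0, 2, 4, 8} must be used), so seat 6 = 8.
No further eliminations apply; seat 1 can still be any of 0, 2, 4.

0, 2, 4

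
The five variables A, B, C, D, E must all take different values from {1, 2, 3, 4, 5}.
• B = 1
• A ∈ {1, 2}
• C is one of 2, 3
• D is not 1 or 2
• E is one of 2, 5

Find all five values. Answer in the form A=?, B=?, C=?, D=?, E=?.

B's domain is down to {1}, so B = 1. Eliminate 1 elsewhere: A.
A has just one choice, so A = 2. Strike 2 from C, E.
That leaves C = 3. So D can't be 3.
That leaves E = 5. So D can't be 5.
That leaves D = 4.

A=2, B=1, C=3, D=4, E=5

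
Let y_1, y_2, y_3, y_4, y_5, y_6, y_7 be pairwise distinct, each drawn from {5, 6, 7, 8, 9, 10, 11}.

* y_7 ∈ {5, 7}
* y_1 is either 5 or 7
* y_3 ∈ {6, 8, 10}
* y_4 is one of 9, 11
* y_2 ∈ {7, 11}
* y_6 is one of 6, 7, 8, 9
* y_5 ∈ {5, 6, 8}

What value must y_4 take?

9

The 7 variables together cover exactly {5, 6, 7, 8, 9, 10, 11} — 7 values for 7 variables — and 10 appears only in y_3's list, so y_3 = 10.
y_1 and y_7 share exactly the 2 values {5, 7}; by pigeonhole those values go to them, so strike 5, 7 from y_2, y_5, y_6.
y_2 must be 11 (only option left). Eliminate 11 elsewhere: y_4.
So y_4 = 9.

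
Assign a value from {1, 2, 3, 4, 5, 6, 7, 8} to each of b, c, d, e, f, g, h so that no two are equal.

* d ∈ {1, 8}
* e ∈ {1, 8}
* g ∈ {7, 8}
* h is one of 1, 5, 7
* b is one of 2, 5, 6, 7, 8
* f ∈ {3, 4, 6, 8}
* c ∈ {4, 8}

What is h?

5

d and e share exactly the 2 values {1, 8}; by pigeonhole those values go to them, so strike 1, 8 from b, c, f, g, h.
c must be 4 (only option left). Eliminate 4 elsewhere: f.
g has just one choice, so g = 7. Remove 7 from b, h.
So h = 5.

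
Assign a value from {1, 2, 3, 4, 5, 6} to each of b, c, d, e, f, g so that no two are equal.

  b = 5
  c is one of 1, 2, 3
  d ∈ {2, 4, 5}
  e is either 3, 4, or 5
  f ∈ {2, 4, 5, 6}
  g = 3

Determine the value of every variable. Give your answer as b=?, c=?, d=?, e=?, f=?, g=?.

b=5, c=1, d=2, e=4, f=6, g=3

b's domain is down to {5}, so b = 5. So d, e, f can't be 5.
g must be 3 (only option left). Remove 3 from c, e.
That leaves e = 4. So d, f can't be 4.
That leaves d = 2. Remove 2 from c, f.
f has just one choice, so f = 6.
c's domain is down to {1}, so c = 1.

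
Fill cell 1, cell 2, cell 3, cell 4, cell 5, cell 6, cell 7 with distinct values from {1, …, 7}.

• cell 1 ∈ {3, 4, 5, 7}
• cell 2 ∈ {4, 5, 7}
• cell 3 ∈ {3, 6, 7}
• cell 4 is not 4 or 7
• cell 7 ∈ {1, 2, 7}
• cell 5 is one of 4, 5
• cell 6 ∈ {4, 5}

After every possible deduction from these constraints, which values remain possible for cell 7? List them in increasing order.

1, 2

The 2 variables cell 5 and cell 6 are confined to {4, 5}, which locks those values in; drop them from cell 1, cell 2, cell 4.
That leaves cell 2 = 7. Strike 7 from cell 1, cell 3, cell 7.
That leaves cell 1 = 3. So cell 3, cell 4 can't be 3.
cell 3 has just one choice, so cell 3 = 6. Eliminate 6 elsewhere: cell 4.
No further eliminations apply; cell 7 can still be any of 1, 2.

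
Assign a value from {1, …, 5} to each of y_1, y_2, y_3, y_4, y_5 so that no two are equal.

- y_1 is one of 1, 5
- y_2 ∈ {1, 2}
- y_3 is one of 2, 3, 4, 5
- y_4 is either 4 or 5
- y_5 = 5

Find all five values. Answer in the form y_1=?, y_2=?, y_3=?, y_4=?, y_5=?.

y_5's domain is down to {5}, so y_5 = 5. So y_1, y_3, y_4 can't be 5.
y_1 has just one choice, so y_1 = 1. Remove 1 from y_2.
y_2's domain is down to {2}, so y_2 = 2. So y_3 can't be 2.
y_4 must be 4 (only option left). Strike 4 from y_3.
y_3 must be 3 (only option left).

y_1=1, y_2=2, y_3=3, y_4=4, y_5=5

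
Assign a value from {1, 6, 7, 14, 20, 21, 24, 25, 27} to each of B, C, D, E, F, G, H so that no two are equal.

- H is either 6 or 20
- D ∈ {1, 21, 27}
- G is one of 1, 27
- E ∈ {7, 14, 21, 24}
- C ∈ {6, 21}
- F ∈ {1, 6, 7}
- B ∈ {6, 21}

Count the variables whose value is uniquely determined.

B and C between them cover only {6, 21} — a naked pair. Remove those values from D, E, F, H.
That leaves H = 20.
D and G share exactly the 2 values {1, 27}; by pigeonhole those values go to them, so strike 1, 27 from F.
F must be 7 (only option left). Remove 7 from E.
Determined: F=7, H=20. The other variables each still have more than one consistent value. That makes 2.

2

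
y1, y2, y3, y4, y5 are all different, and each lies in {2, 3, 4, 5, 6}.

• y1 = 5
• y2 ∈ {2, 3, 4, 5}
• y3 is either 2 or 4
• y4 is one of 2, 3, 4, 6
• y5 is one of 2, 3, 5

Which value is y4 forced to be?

6

y1's domain is down to {5}, so y1 = 5. Strike 5 from y2, y5.
The 4 still-open variables together cover exactly {2, 3, 4, 6} — 4 values for 4 variables — and 6 appears only in y4's list, so y4 = 6.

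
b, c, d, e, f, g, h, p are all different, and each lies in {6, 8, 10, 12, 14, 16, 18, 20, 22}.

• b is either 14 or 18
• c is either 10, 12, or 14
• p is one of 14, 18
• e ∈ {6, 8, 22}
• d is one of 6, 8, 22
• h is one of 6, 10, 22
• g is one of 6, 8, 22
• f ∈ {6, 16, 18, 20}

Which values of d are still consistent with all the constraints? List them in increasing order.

The 2 variables b and p are confined to {14, 18}, which locks those values in; drop them from c, f.
The 3 variables d, e, g are confined to {6, 8, 22}, which locks those values in; drop them from f, h.
h's domain is down to {10}, so h = 10. Strike 10 from c.
c's domain is down to {12}, so c = 12.
No further eliminations apply; d can still be any of 6, 8, 22.

6, 8, 22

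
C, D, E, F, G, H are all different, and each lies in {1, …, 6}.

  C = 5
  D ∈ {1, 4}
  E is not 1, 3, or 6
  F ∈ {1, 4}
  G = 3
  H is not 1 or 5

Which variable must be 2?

C has just one choice, so C = 5. Eliminate 5 elsewhere: E.
G's domain is down to {3}, so G = 3. So H can't be 3.
The 4 still-open variables draw from only 4 values {1, 2, 4, 6}, so each is used; only H can be 6, hence H = 6.
Among the 3 still-open variables, 2 fits only E (and all 3 values in {1, 2, 4} must be used), so E = 2.

E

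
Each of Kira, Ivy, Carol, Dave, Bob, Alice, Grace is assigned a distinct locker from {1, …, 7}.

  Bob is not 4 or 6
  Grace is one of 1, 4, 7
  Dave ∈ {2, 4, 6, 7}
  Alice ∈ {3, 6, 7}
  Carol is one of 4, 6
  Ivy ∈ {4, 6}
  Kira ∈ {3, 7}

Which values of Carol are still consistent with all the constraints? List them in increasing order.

Among the 7 variables, 5 fits only Bob (and all 7 values in {1, 2, 3, 4, 5, 6, 7} must be used), so Bob = 5.
Among the 6 still-open variables, 1 fits only Grace (and all 6 values in {1, 2, 3, 4, 6, 7} must be used), so Grace = 1.
The 5 still-open variables draw from only 5 values {2, 3, 4, 6, 7}, so each is used; only Dave can be 2, hence Dave = 2.
The 2 variables Ivy and Carol are confined to {4, 6}, which locks those values in; drop them from Alice.
No further eliminations apply; Carol can still be any of 4, 6.

4, 6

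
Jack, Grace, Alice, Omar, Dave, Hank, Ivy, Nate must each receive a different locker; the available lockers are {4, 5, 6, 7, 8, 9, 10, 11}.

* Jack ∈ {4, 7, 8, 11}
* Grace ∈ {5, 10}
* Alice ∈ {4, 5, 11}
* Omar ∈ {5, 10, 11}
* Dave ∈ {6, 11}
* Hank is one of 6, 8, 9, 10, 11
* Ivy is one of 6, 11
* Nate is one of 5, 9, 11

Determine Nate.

9

The 8 variables together cover exactly {4, 5, 6, 7, 8, 9, 10, 11} — 8 values for 8 variables — and 7 appears only in Jack's list, so Jack = 7.
The 7 still-open variables together cover exactly {4, 5, 6, 8, 9, 10, 11} — 7 values for 7 variables — and 4 appears only in Alice's list, so Alice = 4.
The 6 still-open variables together cover exactly {5, 6, 8, 9, 10, 11} — 6 values for 6 variables — and 8 appears only in Hank's list, so Hank = 8.
Among the 5 still-open variables, 9 fits only Nate (and all 5 values in {5, 6, 9, 10, 11} must be used), so Nate = 9.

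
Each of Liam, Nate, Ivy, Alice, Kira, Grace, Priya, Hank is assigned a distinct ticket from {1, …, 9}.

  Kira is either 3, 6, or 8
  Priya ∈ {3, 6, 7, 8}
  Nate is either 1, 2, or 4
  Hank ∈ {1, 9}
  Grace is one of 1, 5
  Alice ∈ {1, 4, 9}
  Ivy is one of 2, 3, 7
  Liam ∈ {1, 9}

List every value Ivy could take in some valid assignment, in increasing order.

3, 7

The 2 variables Liam and Hank are confined to {1, 9}, which locks those values in; drop them from Nate, Alice, Grace.
Alice must be 4 (only option left). So Nate can't be 4.
Grace has just one choice, so Grace = 5.
Nate has just one choice, so Nate = 2. Eliminate 2 elsewhere: Ivy.
No further eliminations apply; Ivy can still be any of 3, 7.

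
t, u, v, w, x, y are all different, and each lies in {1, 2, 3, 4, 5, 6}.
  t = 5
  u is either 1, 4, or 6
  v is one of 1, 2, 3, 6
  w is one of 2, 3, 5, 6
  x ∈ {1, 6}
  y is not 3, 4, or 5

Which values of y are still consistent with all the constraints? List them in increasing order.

t has just one choice, so t = 5. Remove 5 from w.
Among the 5 still-open variables, 4 fits only u (and all 5 values in {1, 2, 3, 4, 6} must be used), so u = 4.
No further eliminations apply; y can still be any of 1, 2, 6.

1, 2, 6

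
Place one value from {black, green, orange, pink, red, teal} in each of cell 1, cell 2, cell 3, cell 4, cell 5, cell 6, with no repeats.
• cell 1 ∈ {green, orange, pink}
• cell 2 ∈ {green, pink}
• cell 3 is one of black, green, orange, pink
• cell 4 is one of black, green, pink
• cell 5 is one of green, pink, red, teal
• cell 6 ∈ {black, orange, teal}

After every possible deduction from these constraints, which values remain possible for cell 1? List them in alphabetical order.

Among the 6 variables, red fits only cell 5 (and all 6 values in {black, green, orange, pink, red, teal} must be used), so cell 5 = red.
The 5 still-open variables draw from only 5 values {black, green, orange, pink, teal}, so each is used; only cell 6 can be teal, hence cell 6 = teal.
No further eliminations apply; cell 1 can still be any of green, orange, pink.

green, orange, pink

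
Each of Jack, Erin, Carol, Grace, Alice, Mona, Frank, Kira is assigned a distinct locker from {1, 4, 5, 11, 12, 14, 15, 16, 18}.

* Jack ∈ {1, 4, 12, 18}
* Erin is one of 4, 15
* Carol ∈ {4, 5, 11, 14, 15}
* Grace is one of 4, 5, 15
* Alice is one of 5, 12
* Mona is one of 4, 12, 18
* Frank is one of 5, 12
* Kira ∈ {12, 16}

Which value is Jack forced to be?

1

Alice and Frank between them cover only {5, 12} — a naked pair. Remove those values from Jack, Carol, Grace, Mona, Kira.
Kira's domain is down to {16}, so Kira = 16.
The 2 variables Erin and Grace are confined to {4, 15}, which locks those values in; drop them from Jack, Carol, Mona.
That leaves Mona = 18. So Jack can't be 18.
So Jack = 1.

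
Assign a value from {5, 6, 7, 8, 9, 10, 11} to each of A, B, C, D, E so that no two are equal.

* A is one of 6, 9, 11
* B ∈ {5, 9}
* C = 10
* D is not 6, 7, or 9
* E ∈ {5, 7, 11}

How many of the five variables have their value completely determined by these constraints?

C has just one choice, so C = 10. Strike 10 from D.
Determined: C=10. The other variables each still have more than one consistent value. That makes 1.

1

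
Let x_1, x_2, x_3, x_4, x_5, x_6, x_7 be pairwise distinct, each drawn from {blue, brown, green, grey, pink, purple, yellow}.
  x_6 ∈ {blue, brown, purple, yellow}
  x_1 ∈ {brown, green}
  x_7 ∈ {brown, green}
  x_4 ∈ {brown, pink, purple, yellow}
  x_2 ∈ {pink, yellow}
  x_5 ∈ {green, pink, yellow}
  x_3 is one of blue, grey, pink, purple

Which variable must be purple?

The 7 variables together cover exactly {blue, brown, green, grey, pink, purple, yellow} — 7 values for 7 variables — and grey appears only in x_3's list, so x_3 = grey.
Among the 6 still-open variables, blue fits only x_6 (and all 6 values in {blue, brown, green, pink, purple, yellow} must be used), so x_6 = blue.
The 5 still-open variables draw from only 5 values {brown, green, pink, purple, yellow}, so each is used; only x_4 can be purple, hence x_4 = purple.

x_4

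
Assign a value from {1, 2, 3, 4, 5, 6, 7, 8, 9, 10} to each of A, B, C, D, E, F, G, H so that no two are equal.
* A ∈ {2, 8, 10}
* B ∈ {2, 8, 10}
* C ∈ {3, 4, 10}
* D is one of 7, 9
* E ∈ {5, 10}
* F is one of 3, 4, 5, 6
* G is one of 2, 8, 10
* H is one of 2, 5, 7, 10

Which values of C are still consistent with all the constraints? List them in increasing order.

3, 4

A, B, G between them cover only {2, 8, 10} — a naked triple. Remove those values from C, E, H.
E has just one choice, so E = 5. So F, H can't be 5.
H has just one choice, so H = 7. Remove 7 from D.
That leaves D = 9.
No further eliminations apply; C can still be any of 3, 4.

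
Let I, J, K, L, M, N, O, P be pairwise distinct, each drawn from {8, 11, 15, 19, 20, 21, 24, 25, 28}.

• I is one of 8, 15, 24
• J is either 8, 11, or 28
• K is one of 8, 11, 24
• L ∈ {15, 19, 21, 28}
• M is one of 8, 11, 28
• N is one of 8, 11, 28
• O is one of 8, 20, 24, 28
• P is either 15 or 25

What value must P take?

25

J, M, N between them cover only {8, 11, 28} — a naked triple. Remove those values from I, K, L, O.
K's domain is down to {24}, so K = 24. Strike 24 from I, O.
O has just one choice, so O = 20.
I's domain is down to {15}, so I = 15. Remove 15 from L, P.
So P = 25.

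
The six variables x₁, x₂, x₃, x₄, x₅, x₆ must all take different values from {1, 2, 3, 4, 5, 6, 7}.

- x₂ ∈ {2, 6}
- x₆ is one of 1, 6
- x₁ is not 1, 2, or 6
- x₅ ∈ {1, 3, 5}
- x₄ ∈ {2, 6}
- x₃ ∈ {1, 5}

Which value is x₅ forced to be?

3

x₂ and x₄ share exactly the 2 values {2, 6}; by pigeonhole those values go to them, so strike 2, 6 from x₆.
x₆ must be 1 (only option left). Strike 1 from x₃, x₅.
x₃ must be 5 (only option left). Remove 5 from x₁, x₅.
So x₅ = 3.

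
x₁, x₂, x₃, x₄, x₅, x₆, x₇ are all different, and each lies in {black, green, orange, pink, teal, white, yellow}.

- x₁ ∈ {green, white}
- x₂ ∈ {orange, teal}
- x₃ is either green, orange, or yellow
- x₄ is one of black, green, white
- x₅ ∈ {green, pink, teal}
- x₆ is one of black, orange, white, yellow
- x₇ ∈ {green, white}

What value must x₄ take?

The 7 variables together cover exactly {black, green, orange, pink, teal, white, yellow} — 7 values for 7 variables — and pink appears only in x₅'s list, so x₅ = pink.
The 6 still-open variables together cover exactly {black, green, orange, teal, white, yellow} — 6 values for 6 variables — and teal appears only in x₂'s list, so x₂ = teal.
x₁ and x₇ between them cover only {green, white} — a naked pair. Remove those values from x₃, x₄, x₆.
So x₄ = black.

black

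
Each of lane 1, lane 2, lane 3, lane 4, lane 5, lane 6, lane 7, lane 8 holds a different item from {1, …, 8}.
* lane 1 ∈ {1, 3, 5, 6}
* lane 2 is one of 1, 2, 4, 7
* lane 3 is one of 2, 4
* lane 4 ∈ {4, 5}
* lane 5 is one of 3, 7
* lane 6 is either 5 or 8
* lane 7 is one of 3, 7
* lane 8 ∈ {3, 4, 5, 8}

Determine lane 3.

The 8 variables together cover exactly {1, 2, 3, 4, 5, 6, 7, 8} — 8 values for 8 variables — and 6 appears only in lane 1's list, so lane 1 = 6.
The 7 still-open variables together cover exactly {1, 2, 3, 4, 5, 7, 8} — 7 values for 7 variables — and 1 appears only in lane 2's list, so lane 2 = 1.
The 6 still-open variables together cover exactly {2, 3, 4, 5, 7, 8} — 6 values for 6 variables — and 2 appears only in lane 3's list, so lane 3 = 2.

2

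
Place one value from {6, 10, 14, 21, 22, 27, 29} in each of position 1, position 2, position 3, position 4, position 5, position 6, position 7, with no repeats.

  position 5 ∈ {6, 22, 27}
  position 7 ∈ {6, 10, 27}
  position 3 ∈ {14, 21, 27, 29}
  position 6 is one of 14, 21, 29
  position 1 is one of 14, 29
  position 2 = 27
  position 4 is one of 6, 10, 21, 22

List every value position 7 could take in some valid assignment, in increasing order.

6, 10

position 2 must be 27 (only option left). Remove 27 from position 3, position 5, position 7.
position 1, position 3, position 6 between them cover only {14, 21, 29} — a naked triple. Remove those values from position 4.
No further eliminations apply; position 7 can still be any of 6, 10.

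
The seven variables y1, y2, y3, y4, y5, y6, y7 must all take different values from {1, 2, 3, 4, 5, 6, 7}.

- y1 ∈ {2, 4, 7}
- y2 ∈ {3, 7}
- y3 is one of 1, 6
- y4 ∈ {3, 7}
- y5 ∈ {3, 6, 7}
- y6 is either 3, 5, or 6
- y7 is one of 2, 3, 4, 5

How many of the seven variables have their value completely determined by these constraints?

3

Among the 7 variables, 1 fits only y3 (and all 7 values in {1, 2, 3, 4, 5, 6, 7} must be used), so y3 = 1.
y2 and y4 share exactly the 2 values {3, 7}; by pigeonhole those values go to them, so strike 3, 7 from y1, y5, y6, y7.
y5's domain is down to {6}, so y5 = 6. Eliminate 6 elsewhere: y6.
That leaves y6 = 5. Strike 5 from y7.
Determined: y3=1, y5=6, y6=5. The other variables each still have more than one consistent value. That makes 3.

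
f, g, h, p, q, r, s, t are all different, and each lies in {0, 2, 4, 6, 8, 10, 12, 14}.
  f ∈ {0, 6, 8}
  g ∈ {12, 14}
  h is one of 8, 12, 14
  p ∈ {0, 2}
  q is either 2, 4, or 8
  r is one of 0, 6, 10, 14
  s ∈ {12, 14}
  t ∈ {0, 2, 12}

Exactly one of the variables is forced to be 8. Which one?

The 8 variables draw from only 8 values {0, 2, 4, 6, 8, 10, 12, 14}, so each is used; only q can be 4, hence q = 4.
The 7 still-open variables draw from only 7 values {0, 2, 6, 8, 10, 12, 14}, so each is used; only r can be 10, hence r = 10.
Among the 6 still-open variables, 6 fits only f (and all 6 values in {0, 2, 6, 8, 12, 14} must be used), so f = 6.
The 5 still-open variables together cover exactly {0, 2, 8, 12, 14} — 5 values for 5 variables — and 8 appears only in h's list, so h = 8.

h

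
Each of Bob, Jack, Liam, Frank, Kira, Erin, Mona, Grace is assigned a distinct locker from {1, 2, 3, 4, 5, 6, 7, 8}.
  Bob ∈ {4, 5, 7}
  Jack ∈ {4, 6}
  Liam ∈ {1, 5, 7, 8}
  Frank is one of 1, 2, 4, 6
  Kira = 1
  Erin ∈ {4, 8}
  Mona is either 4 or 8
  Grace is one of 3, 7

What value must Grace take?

3

Kira must be 1 (only option left). So Liam, Frank can't be 1.
The 7 still-open variables together cover exactly {2, 3, 4, 5, 6, 7, 8} — 7 values for 7 variables — and 2 appears only in Frank's list, so Frank = 2.
The 6 still-open variables together cover exactly {3, 4, 5, 6, 7, 8} — 6 values for 6 variables — and 3 appears only in Grace's list, so Grace = 3.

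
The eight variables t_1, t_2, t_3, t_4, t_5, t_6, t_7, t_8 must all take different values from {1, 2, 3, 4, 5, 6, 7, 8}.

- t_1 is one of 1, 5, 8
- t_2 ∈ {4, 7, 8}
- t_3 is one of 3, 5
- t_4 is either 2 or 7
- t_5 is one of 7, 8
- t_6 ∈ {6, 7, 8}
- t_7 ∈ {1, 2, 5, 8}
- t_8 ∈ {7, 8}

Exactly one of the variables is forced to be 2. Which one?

The 8 variables draw from only 8 values {1, 2, 3, 4, 5, 6, 7, 8}, so each is used; only t_3 can be 3, hence t_3 = 3.
The 7 still-open variables draw from only 7 values {1, 2, 4, 5, 6, 7, 8}, so each is used; only t_2 can be 4, hence t_2 = 4.
Among the 6 still-open variables, 6 fits only t_6 (and all 6 values in {1, 2, 5, 6, 7, 8} must be used), so t_6 = 6.
The 2 variables t_5 and t_8 are confined to {7, 8}, which locks those values in; drop them from t_1, t_4, t_7.
So 2 goes to t_4.

t_4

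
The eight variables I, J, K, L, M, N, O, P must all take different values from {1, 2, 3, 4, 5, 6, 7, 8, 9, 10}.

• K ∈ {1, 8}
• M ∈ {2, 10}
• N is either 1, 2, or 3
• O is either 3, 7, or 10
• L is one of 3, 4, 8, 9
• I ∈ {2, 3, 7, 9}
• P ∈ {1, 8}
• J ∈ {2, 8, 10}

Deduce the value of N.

3

The 8 variables draw from only 8 values {1, 2, 3, 4, 7, 8, 9, 10}, so each is used; only L can be 4, hence L = 4.
The 7 still-open variables together cover exactly {1, 2, 3, 7, 8, 9, 10} — 7 values for 7 variables — and 9 appears only in I's list, so I = 9.
The 6 still-open variables draw from only 6 values {1, 2, 3, 7, 8, 10}, so each is used; only O can be 7, hence O = 7.
Among the 5 still-open variables, 3 fits only N (and all 5 values in {1, 2, 3, 8, 10} must be used), so N = 3.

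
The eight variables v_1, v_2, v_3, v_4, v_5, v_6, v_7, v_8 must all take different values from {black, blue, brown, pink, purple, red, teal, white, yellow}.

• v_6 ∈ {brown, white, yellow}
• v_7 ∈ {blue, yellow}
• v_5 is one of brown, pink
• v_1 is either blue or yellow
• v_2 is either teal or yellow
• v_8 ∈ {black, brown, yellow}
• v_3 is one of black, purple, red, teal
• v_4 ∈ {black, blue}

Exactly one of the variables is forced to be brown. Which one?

v_8

v_1 and v_7 between them cover only {blue, yellow} — a naked pair. Remove those values from v_2, v_4, v_6, v_8.
v_2 must be teal (only option left). Remove teal from v_3.
v_4's domain is down to {black}, so v_4 = black. Eliminate black elsewhere: v_3, v_8.
So brown goes to v_8.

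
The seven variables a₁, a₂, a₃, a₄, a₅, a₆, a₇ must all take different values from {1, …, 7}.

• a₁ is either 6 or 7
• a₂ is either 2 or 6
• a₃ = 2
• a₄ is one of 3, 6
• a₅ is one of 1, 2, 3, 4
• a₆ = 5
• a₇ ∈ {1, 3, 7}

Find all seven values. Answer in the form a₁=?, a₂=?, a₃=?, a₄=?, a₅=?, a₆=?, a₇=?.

a₁=7, a₂=6, a₃=2, a₄=3, a₅=4, a₆=5, a₇=1

a₃ must be 2 (only option left). Eliminate 2 elsewhere: a₂, a₅.
a₆'s domain is down to {5}, so a₆ = 5.
That leaves a₂ = 6. Strike 6 from a₁, a₄.
a₄ has just one choice, so a₄ = 3. Strike 3 from a₅, a₇.
a₁ has just one choice, so a₁ = 7. Strike 7 from a₇.
That leaves a₇ = 1. Strike 1 from a₅.
a₅ has just one choice, so a₅ = 4.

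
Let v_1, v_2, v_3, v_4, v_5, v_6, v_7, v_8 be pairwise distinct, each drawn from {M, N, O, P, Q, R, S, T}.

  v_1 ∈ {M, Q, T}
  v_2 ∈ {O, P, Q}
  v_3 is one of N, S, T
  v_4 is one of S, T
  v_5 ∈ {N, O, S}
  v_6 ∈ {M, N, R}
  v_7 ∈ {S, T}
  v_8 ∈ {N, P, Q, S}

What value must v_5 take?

Among the 8 variables, R fits only v_6 (and all 8 values in {M, N, O, P, Q, R, S, T} must be used), so v_6 = R.
The 7 still-open variables together cover exactly {M, N, O, P, Q, S, T} — 7 values for 7 variables — and M appears only in v_1's list, so v_1 = M.
v_4 and v_7 between them cover only {S, T} — a naked pair. Remove those values from v_3, v_5, v_8.
v_3's domain is down to {N}, so v_3 = N. So v_5, v_8 can't be N.
So v_5 = O.

O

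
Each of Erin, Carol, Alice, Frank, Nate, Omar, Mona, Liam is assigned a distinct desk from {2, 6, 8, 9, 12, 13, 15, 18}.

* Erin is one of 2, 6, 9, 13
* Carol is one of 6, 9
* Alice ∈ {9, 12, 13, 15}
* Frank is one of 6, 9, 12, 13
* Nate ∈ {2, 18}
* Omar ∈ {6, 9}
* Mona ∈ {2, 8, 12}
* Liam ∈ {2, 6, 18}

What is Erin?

13

The 8 variables together cover exactly {2, 6, 8, 9, 12, 13, 15, 18} — 8 values for 8 variables — and 8 appears only in Mona's list, so Mona = 8.
The 7 still-open variables draw from only 7 values {2, 6, 9, 12, 13, 15, 18}, so each is used; only Alice can be 15, hence Alice = 15.
The 6 still-open variables together cover exactly {2, 6, 9, 12, 13, 18} — 6 values for 6 variables — and 12 appears only in Frank's list, so Frank = 12.
The 5 still-open variables draw from only 5 values {2, 6, 9, 13, 18}, so each is used; only Erin can be 13, hence Erin = 13.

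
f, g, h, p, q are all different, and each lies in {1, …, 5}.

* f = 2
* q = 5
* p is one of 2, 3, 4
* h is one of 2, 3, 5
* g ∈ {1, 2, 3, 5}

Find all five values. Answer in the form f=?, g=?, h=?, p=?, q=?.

f=2, g=1, h=3, p=4, q=5

f has just one choice, so f = 2. Eliminate 2 elsewhere: g, h, p.
q has just one choice, so q = 5. Eliminate 5 elsewhere: g, h.
That leaves h = 3. Remove 3 from g, p.
p must be 4 (only option left).
g's domain is down to {1}, so g = 1.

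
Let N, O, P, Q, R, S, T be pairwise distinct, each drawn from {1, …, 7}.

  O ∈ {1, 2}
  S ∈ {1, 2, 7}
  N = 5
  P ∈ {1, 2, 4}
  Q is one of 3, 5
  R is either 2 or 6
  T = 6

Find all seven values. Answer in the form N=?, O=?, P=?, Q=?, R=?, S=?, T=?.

N=5, O=1, P=4, Q=3, R=2, S=7, T=6

N has just one choice, so N = 5. Eliminate 5 elsewhere: Q.
Q has just one choice, so Q = 3.
T has just one choice, so T = 6. Remove 6 from R.
R has just one choice, so R = 2. Remove 2 from O, P, S.
O's domain is down to {1}, so O = 1. Eliminate 1 elsewhere: P, S.
P has just one choice, so P = 4.
S's domain is down to {7}, so S = 7.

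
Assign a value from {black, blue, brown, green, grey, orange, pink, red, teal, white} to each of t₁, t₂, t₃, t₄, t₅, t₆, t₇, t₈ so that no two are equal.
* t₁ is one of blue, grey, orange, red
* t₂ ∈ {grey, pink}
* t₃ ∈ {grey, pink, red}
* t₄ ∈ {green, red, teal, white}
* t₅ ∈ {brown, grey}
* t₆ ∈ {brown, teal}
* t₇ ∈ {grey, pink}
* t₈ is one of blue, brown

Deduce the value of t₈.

t₂ and t₇ between them cover only {grey, pink} — a naked pair. Remove those values from t₁, t₃, t₅.
t₃'s domain is down to {red}, so t₃ = red. Strike red from t₁, t₄.
t₅ must be brown (only option left). Remove brown from t₆, t₈.
So t₈ = blue.

blue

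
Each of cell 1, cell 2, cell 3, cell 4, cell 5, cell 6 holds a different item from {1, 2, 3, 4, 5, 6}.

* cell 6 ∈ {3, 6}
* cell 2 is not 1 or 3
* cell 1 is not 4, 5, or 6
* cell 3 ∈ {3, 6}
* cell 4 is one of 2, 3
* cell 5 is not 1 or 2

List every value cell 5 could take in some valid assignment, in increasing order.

4, 5

Among the 6 variables, 1 fits only cell 1 (and all 6 values in {1, 2, 3, 4, 5, 6} must be used), so cell 1 = 1.
cell 3 and cell 6 share exactly the 2 values {3, 6}; by pigeonhole those values go to them, so strike 3, 6 from cell 2, cell 4, cell 5.
cell 4's domain is down to {2}, so cell 4 = 2. So cell 2 can't be 2.
No further eliminations apply; cell 5 can still be any of 4, 5.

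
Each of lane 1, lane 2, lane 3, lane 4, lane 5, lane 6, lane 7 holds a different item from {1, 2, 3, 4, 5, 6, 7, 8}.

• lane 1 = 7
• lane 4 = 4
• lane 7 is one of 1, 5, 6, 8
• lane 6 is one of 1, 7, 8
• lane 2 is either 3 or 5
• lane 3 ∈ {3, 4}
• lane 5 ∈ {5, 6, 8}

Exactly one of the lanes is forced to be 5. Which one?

lane 2

lane 1's domain is down to {7}, so lane 1 = 7. So lane 6 can't be 7.
That leaves lane 4 = 4. Eliminate 4 elsewhere: lane 3.
lane 3's domain is down to {3}, so lane 3 = 3. Strike 3 from lane 2.
So 5 goes to lane 2.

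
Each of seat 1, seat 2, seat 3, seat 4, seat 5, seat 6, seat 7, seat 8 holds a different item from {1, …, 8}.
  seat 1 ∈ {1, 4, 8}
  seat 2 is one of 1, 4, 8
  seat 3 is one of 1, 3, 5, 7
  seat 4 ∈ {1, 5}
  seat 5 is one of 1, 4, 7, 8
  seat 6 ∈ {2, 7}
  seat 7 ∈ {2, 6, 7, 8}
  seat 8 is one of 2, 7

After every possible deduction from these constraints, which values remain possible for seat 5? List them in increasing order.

Among the 8 variables, 3 fits only seat 3 (and all 8 values in {1, 2, 3, 4, 5, 6, 7, 8} must be used), so seat 3 = 3.
The 7 still-open variables draw from only 7 values {1, 2, 4, 5, 6, 7, 8}, so each is used; only seat 4 can be 5, hence seat 4 = 5.
The 6 still-open variables draw from only 6 values {1, 2, 4, 6, 7, 8}, so each is used; only seat 7 can be 6, hence seat 7 = 6.
seat 6 and seat 8 share exactly the 2 values {2, 7}; by pigeonhole those values go to them, so strike 2, 7 from seat 5.
No further eliminations apply; seat 5 can still be any of 1, 4, 8.

1, 4, 8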